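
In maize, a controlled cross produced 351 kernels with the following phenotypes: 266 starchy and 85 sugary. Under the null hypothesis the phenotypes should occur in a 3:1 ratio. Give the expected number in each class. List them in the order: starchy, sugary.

Under the 3:1 hypothesis (Σ ratio = 4, N = 351):
  starchy: 351 × 3/4 = 263.25
  sugary: 351 × 1/4 = 87.75

263.25, 87.75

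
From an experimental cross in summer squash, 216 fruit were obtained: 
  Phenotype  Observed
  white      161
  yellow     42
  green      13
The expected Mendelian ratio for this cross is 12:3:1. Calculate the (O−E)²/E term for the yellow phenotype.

Total ratio parts = 16. Expected numbers out of 216:
  white: 216 × 12/16 = 162
  yellow: 216 × 3/16 = 40.5
  green: 216 × 1/16 = 13.5
Contribution of yellow: (42 − 40.5)² / 40.5 = 0.0556

0.056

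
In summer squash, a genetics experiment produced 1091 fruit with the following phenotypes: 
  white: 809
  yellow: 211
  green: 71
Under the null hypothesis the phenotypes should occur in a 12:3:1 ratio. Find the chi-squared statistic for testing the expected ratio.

0.423

The 12:3:1 ratio has 16 parts, so with N = 1091 the expected counts are:
  white: 1091 × 12/16 = 818.25
  yellow: 1091 × 3/16 = 204.5625
  green: 1091 × 1/16 = 68.1875
χ² = Σ (O − E)² / E
  white: (809 − 818.25)² / 818.25 = 0.1046
  yellow: (211 − 204.5625)² / 204.5625 = 0.2026
  green: (71 − 68.1875)² / 68.1875 = 0.1160
χ² = 0.1046 + 0.2026 + 0.1160 = 0.4232 ≈ 0.423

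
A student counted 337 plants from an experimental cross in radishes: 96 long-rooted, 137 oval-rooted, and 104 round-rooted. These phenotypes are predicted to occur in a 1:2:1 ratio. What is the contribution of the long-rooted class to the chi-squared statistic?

1.639

The 1:2:1 ratio has 4 parts, so with N = 337 the expected counts are:
  long-rooted: 337 × 1/4 = 84.25
  oval-rooted: 337 × 2/4 = 168.5
  round-rooted: 337 × 1/4 = 84.25
Contribution of long-rooted: (96 − 84.25)² / 84.25 = 1.6387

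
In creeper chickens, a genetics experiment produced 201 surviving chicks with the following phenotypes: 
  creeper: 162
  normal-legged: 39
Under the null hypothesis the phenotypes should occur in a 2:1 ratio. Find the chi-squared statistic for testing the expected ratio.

Total ratio parts = 3. Expected numbers out of 201:
  creeper: 201 × 2/3 = 134
  normal-legged: 201 × 1/3 = 67
χ² = Σ (O − E)² / E
  creeper: (162 − 134)² / 134 = 5.8507
  normal-legged: (39 − 67)² / 67 = 11.7015
χ² = 5.8507 + 11.7015 = 17.5522 ≈ 17.552

17.552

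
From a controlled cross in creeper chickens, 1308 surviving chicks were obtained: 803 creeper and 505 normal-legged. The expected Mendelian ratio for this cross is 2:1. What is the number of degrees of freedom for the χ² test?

1

A goodness-of-fit test with 2 phenotype classes has df = 2 − 1 = 1.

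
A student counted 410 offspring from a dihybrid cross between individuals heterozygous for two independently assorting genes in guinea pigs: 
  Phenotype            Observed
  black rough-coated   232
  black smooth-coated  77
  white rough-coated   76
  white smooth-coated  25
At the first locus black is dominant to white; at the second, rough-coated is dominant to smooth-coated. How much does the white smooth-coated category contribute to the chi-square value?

A dihybrid F₂ with independent assortment and complete dominance at both loci gives a 9:3:3:1 phenotypic ratio.
Total ratio parts = 16. Expected numbers out of 410:
  black rough-coated: 410 × 9/16 = 230.625
  black smooth-coated: 410 × 3/16 = 76.875
  white rough-coated: 410 × 3/16 = 76.875
  white smooth-coated: 410 × 1/16 = 25.625
Contribution of white smooth-coated: (25 − 25.625)² / 25.625 = 0.0152

0.015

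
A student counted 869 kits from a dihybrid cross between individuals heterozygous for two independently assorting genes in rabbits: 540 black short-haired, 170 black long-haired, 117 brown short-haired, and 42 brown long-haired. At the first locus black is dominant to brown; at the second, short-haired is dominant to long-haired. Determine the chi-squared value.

A dihybrid F₂ with independent assortment and complete dominance at both loci gives a 9:3:3:1 phenotypic ratio.
Total ratio parts = 16. Expected numbers out of 869:
  black short-haired: 869 × 9/16 = 488.8125
  black long-haired: 869 × 3/16 = 162.9375
  brown short-haired: 869 × 3/16 = 162.9375
  brown long-haired: 869 × 1/16 = 54.3125
χ² = Σ (O − E)² / E
  black short-haired: (540 − 488.8125)² / 488.8125 = 5.3603
  black long-haired: (170 − 162.9375)² / 162.9375 = 0.3061
  brown short-haired: (117 − 162.9375)² / 162.9375 = 12.9513
  brown long-haired: (42 − 54.3125)² / 54.3125 = 2.7912
χ² = 5.3603 + 0.3061 + 12.9513 + 2.7912 = 21.4089 ≈ 21.409

21.409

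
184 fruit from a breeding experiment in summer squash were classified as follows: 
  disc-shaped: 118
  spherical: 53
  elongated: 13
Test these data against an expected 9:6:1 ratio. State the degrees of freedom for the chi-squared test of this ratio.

A goodness-of-fit test with 3 phenotype classes has df = 3 − 1 = 2.

2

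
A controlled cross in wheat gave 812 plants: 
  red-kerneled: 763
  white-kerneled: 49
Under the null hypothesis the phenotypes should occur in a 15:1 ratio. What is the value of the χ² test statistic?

0.064

Total ratio parts = 16. Expected numbers out of 812:
  red-kerneled: 812 × 15/16 = 761.25
  white-kerneled: 812 × 1/16 = 50.75
χ² = Σ (O − E)² / E
  red-kerneled: (763 − 761.25)² / 761.25 = 0.0040
  white-kerneled: (49 − 50.75)² / 50.75 = 0.0603
χ² = 0.0040 + 0.0603 = 0.0643 ≈ 0.064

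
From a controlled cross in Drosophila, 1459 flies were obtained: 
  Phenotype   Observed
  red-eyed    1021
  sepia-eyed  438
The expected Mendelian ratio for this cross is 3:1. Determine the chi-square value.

19.614

Total ratio parts = 4. Expected numbers out of 1459:
  red-eyed: 1459 × 3/4 = 1094.25
  sepia-eyed: 1459 × 1/4 = 364.75
χ² = Σ (O − E)² / E
  red-eyed: (1021 − 1094.25)² / 1094.25 = 4.9034
  sepia-eyed: (438 − 364.75)² / 364.75 = 14.7102
χ² = 4.9034 + 14.7102 = 19.6136 ≈ 19.614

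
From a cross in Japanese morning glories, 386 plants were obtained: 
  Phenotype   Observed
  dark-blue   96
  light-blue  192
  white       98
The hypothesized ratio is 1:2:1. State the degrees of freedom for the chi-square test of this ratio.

A goodness-of-fit test with 3 phenotype classes has df = 3 − 1 = 2.

2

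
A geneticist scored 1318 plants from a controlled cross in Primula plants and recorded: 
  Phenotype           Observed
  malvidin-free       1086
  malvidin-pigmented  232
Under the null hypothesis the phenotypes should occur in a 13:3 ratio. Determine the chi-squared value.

Expected counts for N = 1318 under a 13:3 ratio (total parts = 16):
  malvidin-free: 1318 × 13/16 = 1070.875
  malvidin-pigmented: 1318 × 3/16 = 247.125
χ² = Σ (O − E)² / E
  malvidin-free: (1086 − 1070.875)² / 1070.875 = 0.2136
  malvidin-pigmented: (232 − 247.125)² / 247.125 = 0.9257
χ² = 0.2136 + 0.9257 = 1.1393 ≈ 1.139

1.139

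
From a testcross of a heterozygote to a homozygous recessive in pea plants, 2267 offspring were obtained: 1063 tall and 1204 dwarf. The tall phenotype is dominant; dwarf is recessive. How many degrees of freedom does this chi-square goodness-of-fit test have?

A testcross of a heterozygote (Aa × aa) gives a 1:1 phenotypic ratio.
A goodness-of-fit test with 2 phenotype classes has df = 2 − 1 = 1.

1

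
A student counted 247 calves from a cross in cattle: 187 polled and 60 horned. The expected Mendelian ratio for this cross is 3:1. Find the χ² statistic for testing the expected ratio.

0.066

The 3:1 ratio has 4 parts, so with N = 247 the expected counts are:
  polled: 247 × 3/4 = 185.25
  horned: 247 × 1/4 = 61.75
χ² = Σ (O − E)² / E
  polled: (187 − 185.25)² / 185.25 = 0.0165
  horned: (60 − 61.75)² / 61.75 = 0.0496
χ² = 0.0165 + 0.0496 = 0.0661 ≈ 0.066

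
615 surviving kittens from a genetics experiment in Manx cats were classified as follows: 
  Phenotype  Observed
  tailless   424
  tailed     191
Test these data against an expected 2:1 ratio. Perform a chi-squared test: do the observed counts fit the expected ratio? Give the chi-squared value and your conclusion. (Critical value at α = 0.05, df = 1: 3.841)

Total ratio parts = 3. Expected numbers out of 615:
  tailless: 615 × 2/3 = 410
  tailed: 615 × 1/3 = 205
χ² = Σ (O − E)² / E
  tailless: (424 − 410)² / 410 = 0.4780
  tailed: (191 − 205)² / 205 = 0.9561
χ² = 0.4780 + 0.9561 = 1.4341 ≈ 1.434
Degrees of freedom = 2 − 1 = 1; critical value at α = 0.05 is 3.841.
Since 1.434 < 3.841, we fail to reject the null hypothesis — the data are consistent with the 2:1 ratio.

1.434; consistent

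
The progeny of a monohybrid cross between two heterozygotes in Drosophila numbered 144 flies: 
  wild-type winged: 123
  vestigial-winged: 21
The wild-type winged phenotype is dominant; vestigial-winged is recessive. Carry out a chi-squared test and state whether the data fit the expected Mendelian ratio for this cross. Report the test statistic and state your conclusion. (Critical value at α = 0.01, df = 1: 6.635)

8.333; not consistent

For a monohybrid cross between heterozygotes with complete dominance, the expected phenotypic ratio is 3:1.
The 3:1 ratio has 4 parts, so with N = 144 the expected counts are:
  wild-type winged: 144 × 3/4 = 108
  vestigial-winged: 144 × 1/4 = 36
χ² = Σ (O − E)² / E
  wild-type winged: (123 − 108)² / 108 = 2.0833
  vestigial-winged: (21 − 36)² / 36 = 6.2500
χ² = 2.0833 + 6.2500 = 8.3333 ≈ 8.333
Degrees of freedom = 2 − 1 = 1; critical value at α = 0.01 is 6.635.
Since 8.333 > 6.635, we reject the null hypothesis — the data do not fit the 3:1 ratio.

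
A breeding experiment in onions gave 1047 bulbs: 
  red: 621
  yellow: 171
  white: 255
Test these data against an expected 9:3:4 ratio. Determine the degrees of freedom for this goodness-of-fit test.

2

A goodness-of-fit test with 3 phenotype classes has df = 3 − 1 = 2.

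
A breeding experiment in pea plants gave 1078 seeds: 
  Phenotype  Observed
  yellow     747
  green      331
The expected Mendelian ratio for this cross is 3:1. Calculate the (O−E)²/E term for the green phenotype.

Expected counts for N = 1078 under a 3:1 ratio (total parts = 4):
  yellow: 1078 × 3/4 = 808.5
  green: 1078 × 1/4 = 269.5
Contribution of green: (331 − 269.5)² / 269.5 = 14.0343

14.034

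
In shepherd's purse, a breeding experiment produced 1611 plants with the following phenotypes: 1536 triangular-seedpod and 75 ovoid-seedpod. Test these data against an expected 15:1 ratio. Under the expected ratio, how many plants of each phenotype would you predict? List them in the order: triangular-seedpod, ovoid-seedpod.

1510.3125, 100.6875

Expected counts for N = 1611 under a 15:1 ratio (total parts = 16):
  triangular-seedpod: 1611 × 15/16 = 1510.3125
  ovoid-seedpod: 1611 × 1/16 = 100.6875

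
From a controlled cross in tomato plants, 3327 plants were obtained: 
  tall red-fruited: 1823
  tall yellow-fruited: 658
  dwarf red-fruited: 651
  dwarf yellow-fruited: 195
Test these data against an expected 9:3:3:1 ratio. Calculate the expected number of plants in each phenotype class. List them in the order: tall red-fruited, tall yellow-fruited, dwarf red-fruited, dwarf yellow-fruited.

1871.4375, 623.8125, 623.8125, 207.9375

Under the 9:3:3:1 hypothesis (Σ ratio = 16, N = 3327):
  tall red-fruited: 3327 × 9/16 = 1871.4375
  tall yellow-fruited: 3327 × 3/16 = 623.8125
  dwarf red-fruited: 3327 × 3/16 = 623.8125
  dwarf yellow-fruited: 3327 × 1/16 = 207.9375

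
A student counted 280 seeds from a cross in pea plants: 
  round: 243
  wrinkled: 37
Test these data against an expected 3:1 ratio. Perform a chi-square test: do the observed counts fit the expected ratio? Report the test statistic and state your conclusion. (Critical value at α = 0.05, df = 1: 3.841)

20.743; not consistent

Expected counts for N = 280 under a 3:1 ratio (total parts = 4):
  round: 280 × 3/4 = 210
  wrinkled: 280 × 1/4 = 70
χ² = Σ (O − E)² / E
  round: (243 − 210)² / 210 = 5.1857
  wrinkled: (37 − 70)² / 70 = 15.5571
χ² = 5.1857 + 15.5571 = 20.7428 ≈ 20.743
Degrees of freedom = 2 − 1 = 1; critical value at α = 0.05 is 3.841.
Since 20.743 > 3.841, we reject the null hypothesis — the data do not fit the 3:1 ratio.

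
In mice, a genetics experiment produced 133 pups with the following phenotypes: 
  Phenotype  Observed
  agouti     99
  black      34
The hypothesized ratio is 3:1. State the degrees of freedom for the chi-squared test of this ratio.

A goodness-of-fit test with 2 phenotype classes has df = 2 − 1 = 1.

1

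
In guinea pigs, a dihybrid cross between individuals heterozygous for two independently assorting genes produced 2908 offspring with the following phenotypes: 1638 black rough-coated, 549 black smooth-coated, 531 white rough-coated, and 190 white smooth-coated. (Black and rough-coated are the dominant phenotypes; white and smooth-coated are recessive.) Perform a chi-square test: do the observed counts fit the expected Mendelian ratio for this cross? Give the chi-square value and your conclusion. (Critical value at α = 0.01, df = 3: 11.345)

A dihybrid F₂ with independent assortment and complete dominance at both loci gives a 9:3:3:1 phenotypic ratio.
Under the 9:3:3:1 hypothesis (Σ ratio = 16, N = 2908):
  black rough-coated: 2908 × 9/16 = 1635.75
  black smooth-coated: 2908 × 3/16 = 545.25
  white rough-coated: 2908 × 3/16 = 545.25
  white smooth-coated: 2908 × 1/16 = 181.75
χ² = Σ (O − E)² / E
  black rough-coated: (1638 − 1635.75)² / 1635.75 = 0.0031
  black smooth-coated: (549 − 545.25)² / 545.25 = 0.0258
  white rough-coated: (531 − 545.25)² / 545.25 = 0.3724
  white smooth-coated: (190 − 181.75)² / 181.75 = 0.3745
χ² = 0.0031 + 0.0258 + 0.3724 + 0.3745 = 0.7758 ≈ 0.776
Degrees of freedom = 4 − 1 = 3; critical value at α = 0.01 is 11.345.
Since 0.776 < 11.345, we fail to reject the null hypothesis — the data are consistent with the 9:3:3:1 ratio.

0.776; consistent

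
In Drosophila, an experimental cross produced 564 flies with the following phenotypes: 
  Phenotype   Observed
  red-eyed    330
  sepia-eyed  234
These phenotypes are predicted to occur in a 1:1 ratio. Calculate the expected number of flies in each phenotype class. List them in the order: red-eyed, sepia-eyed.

The 1:1 ratio has 2 parts, so with N = 564 the expected counts are:
  red-eyed: 564 × 1/2 = 282
  sepia-eyed: 564 × 1/2 = 282

282, 282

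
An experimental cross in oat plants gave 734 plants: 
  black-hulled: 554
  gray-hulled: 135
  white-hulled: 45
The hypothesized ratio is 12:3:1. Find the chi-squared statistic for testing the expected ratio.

Total ratio parts = 16. Expected numbers out of 734:
  black-hulled: 734 × 12/16 = 550.5
  gray-hulled: 734 × 3/16 = 137.625
  white-hulled: 734 × 1/16 = 45.875
χ² = Σ (O − E)² / E
  black-hulled: (554 − 550.5)² / 550.5 = 0.0223
  gray-hulled: (135 − 137.625)² / 137.625 = 0.0501
  white-hulled: (45 − 45.875)² / 45.875 = 0.0167
χ² = 0.0223 + 0.0501 + 0.0167 = 0.0891 ≈ 0.089

0.089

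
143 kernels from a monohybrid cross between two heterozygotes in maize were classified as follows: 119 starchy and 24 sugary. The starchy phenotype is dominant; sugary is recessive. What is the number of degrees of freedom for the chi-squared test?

1

For a monohybrid cross between heterozygotes with complete dominance, the expected phenotypic ratio is 3:1.
A goodness-of-fit test with 2 phenotype classes has df = 2 − 1 = 1.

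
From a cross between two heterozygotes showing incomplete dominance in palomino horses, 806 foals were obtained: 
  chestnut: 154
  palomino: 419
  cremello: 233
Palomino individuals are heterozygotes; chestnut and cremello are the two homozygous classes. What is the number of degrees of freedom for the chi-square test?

With incomplete dominance, a heterozygote × heterozygote cross gives a 1:2:1 phenotypic ratio.
A goodness-of-fit test with 3 phenotype classes has df = 3 − 1 = 2.

2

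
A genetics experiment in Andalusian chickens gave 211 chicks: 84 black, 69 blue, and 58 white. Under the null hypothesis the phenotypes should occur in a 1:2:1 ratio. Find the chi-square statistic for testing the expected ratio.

Under the 1:2:1 hypothesis (Σ ratio = 4, N = 211):
  black: 211 × 1/4 = 52.75
  blue: 211 × 2/4 = 105.5
  white: 211 × 1/4 = 52.75
χ² = Σ (O − E)² / E
  black: (84 − 52.75)² / 52.75 = 18.5130
  blue: (69 − 105.5)² / 105.5 = 12.6280
  white: (58 − 52.75)² / 52.75 = 0.5225
χ² = 18.5130 + 12.6280 + 0.5225 = 31.6635 ≈ 31.664

31.664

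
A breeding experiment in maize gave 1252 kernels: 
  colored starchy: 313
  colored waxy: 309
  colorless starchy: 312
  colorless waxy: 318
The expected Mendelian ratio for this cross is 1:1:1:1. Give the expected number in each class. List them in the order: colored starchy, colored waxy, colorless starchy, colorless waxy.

313, 313, 313, 313

Under the 1:1:1:1 hypothesis (Σ ratio = 4, N = 1252):
  colored starchy: 1252 × 1/4 = 313
  colored waxy: 1252 × 1/4 = 313
  colorless starchy: 1252 × 1/4 = 313
  colorless waxy: 1252 × 1/4 = 313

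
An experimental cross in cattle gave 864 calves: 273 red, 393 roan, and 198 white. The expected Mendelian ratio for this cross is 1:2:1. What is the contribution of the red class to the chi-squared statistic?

15.042

The 1:2:1 ratio has 4 parts, so with N = 864 the expected counts are:
  red: 864 × 1/4 = 216
  roan: 864 × 2/4 = 432
  white: 864 × 1/4 = 216
Contribution of red: (273 − 216)² / 216 = 15.0417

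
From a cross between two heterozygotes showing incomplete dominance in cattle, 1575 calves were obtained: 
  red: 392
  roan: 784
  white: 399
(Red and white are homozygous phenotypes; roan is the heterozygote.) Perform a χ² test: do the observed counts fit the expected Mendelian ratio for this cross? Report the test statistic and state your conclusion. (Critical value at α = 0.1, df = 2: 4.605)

0.093; consistent

With incomplete dominance, a heterozygote × heterozygote cross gives a 1:2:1 phenotypic ratio.
Total ratio parts = 4. Expected numbers out of 1575:
  red: 1575 × 1/4 = 393.75
  roan: 1575 × 2/4 = 787.5
  white: 1575 × 1/4 = 393.75
χ² = Σ (O − E)² / E
  red: (392 − 393.75)² / 393.75 = 0.0078
  roan: (784 − 787.5)² / 787.5 = 0.0156
  white: (399 − 393.75)² / 393.75 = 0.0700
χ² = 0.0078 + 0.0156 + 0.0700 = 0.0934 ≈ 0.093
Degrees of freedom = 3 − 1 = 2; critical value at α = 0.1 is 4.605.
Since 0.093 < 4.605, we fail to reject the null hypothesis — the data are consistent with the 1:2:1 ratio.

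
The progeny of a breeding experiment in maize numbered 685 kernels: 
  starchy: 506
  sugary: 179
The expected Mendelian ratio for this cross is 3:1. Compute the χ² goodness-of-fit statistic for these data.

0.468

Under the 3:1 hypothesis (Σ ratio = 4, N = 685):
  starchy: 685 × 3/4 = 513.75
  sugary: 685 × 1/4 = 171.25
χ² = Σ (O − E)² / E
  starchy: (506 − 513.75)² / 513.75 = 0.1169
  sugary: (179 − 171.25)² / 171.25 = 0.3507
χ² = 0.1169 + 0.3507 = 0.4676 ≈ 0.468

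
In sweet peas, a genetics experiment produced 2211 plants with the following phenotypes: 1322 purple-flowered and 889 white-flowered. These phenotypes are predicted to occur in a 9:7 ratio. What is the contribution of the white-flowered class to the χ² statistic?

6.340

The 9:7 ratio has 16 parts, so with N = 2211 the expected counts are:
  purple-flowered: 2211 × 9/16 = 1243.6875
  white-flowered: 2211 × 7/16 = 967.3125
Contribution of white-flowered: (889 − 967.3125)² / 967.3125 = 6.3401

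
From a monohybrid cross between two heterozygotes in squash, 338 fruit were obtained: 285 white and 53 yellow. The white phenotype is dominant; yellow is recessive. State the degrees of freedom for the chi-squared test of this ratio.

1

For a monohybrid cross between heterozygotes with complete dominance, the expected phenotypic ratio is 3:1.
A goodness-of-fit test with 2 phenotype classes has df = 2 − 1 = 1.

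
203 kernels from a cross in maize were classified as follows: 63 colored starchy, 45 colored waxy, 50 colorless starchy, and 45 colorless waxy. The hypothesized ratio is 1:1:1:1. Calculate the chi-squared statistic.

4.271

Under the 1:1:1:1 hypothesis (Σ ratio = 4, N = 203):
  colored starchy: 203 × 1/4 = 50.75
  colored waxy: 203 × 1/4 = 50.75
  colorless starchy: 203 × 1/4 = 50.75
  colorless waxy: 203 × 1/4 = 50.75
χ² = Σ (O − E)² / E
  colored starchy: (63 − 50.75)² / 50.75 = 2.9569
  colored waxy: (45 − 50.75)² / 50.75 = 0.6515
  colorless starchy: (50 − 50.75)² / 50.75 = 0.0111
  colorless waxy: (45 − 50.75)² / 50.75 = 0.6515
χ² = 2.9569 + 0.6515 + 0.0111 + 0.6515 = 4.271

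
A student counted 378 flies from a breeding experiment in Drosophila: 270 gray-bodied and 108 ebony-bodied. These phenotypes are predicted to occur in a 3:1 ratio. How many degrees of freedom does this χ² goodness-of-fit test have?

1

A goodness-of-fit test with 2 phenotype classes has df = 2 − 1 = 1.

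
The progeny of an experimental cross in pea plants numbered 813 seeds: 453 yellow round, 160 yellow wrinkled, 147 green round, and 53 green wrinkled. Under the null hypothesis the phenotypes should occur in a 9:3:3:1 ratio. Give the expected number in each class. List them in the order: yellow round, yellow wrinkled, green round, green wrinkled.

457.3125, 152.4375, 152.4375, 50.8125

Expected counts for N = 813 under a 9:3:3:1 ratio (total parts = 16):
  yellow round: 813 × 9/16 = 457.3125
  yellow wrinkled: 813 × 3/16 = 152.4375
  green round: 813 × 3/16 = 152.4375
  green wrinkled: 813 × 1/16 = 50.8125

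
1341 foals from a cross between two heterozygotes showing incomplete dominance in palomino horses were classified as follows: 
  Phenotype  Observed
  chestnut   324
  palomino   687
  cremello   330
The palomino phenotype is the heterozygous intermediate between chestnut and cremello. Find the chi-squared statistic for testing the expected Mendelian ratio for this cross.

0.866

With incomplete dominance, a heterozygote × heterozygote cross gives a 1:2:1 phenotypic ratio.
Total ratio parts = 4. Expected numbers out of 1341:
  chestnut: 1341 × 1/4 = 335.25
  palomino: 1341 × 2/4 = 670.5
  cremello: 1341 × 1/4 = 335.25
χ² = Σ (O − E)² / E
  chestnut: (324 − 335.25)² / 335.25 = 0.3775
  palomino: (687 − 670.5)² / 670.5 = 0.4060
  cremello: (330 − 335.25)² / 335.25 = 0.0822
χ² = 0.3775 + 0.4060 + 0.0822 = 0.8657 ≈ 0.866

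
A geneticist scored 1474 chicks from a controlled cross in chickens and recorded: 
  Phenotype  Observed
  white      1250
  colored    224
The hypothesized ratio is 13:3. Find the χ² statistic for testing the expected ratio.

12.216

Total ratio parts = 16. Expected numbers out of 1474:
  white: 1474 × 13/16 = 1197.625
  colored: 1474 × 3/16 = 276.375
χ² = Σ (O − E)² / E
  white: (1250 − 1197.625)² / 1197.625 = 2.2905
  colored: (224 − 276.375)² / 276.375 = 9.9254
χ² = 2.2905 + 9.9254 = 12.2159 ≈ 12.216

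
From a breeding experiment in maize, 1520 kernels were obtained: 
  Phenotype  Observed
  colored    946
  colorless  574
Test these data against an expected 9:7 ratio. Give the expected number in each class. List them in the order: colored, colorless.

855, 665

Under the 9:7 hypothesis (Σ ratio = 16, N = 1520):
  colored: 1520 × 9/16 = 855
  colorless: 1520 × 7/16 = 665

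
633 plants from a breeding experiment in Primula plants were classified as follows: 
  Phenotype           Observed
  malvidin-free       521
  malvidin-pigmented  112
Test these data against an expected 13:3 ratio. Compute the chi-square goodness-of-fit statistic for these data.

0.464

Expected counts for N = 633 under a 13:3 ratio (total parts = 16):
  malvidin-free: 633 × 13/16 = 514.3125
  malvidin-pigmented: 633 × 3/16 = 118.6875
χ² = Σ (O − E)² / E
  malvidin-free: (521 − 514.3125)² / 514.3125 = 0.0870
  malvidin-pigmented: (112 − 118.6875)² / 118.6875 = 0.3768
χ² = 0.0870 + 0.3768 = 0.4638 ≈ 0.464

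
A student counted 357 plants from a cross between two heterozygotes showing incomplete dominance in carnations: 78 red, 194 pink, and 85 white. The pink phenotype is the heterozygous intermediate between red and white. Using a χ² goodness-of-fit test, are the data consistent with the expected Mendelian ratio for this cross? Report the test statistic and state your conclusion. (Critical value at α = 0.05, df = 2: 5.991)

With incomplete dominance, a heterozygote × heterozygote cross gives a 1:2:1 phenotypic ratio.
The 1:2:1 ratio has 4 parts, so with N = 357 the expected counts are:
  red: 357 × 1/4 = 89.25
  pink: 357 × 2/4 = 178.5
  white: 357 × 1/4 = 89.25
χ² = Σ (O − E)² / E
  red: (78 − 89.25)² / 89.25 = 1.4181
  pink: (194 − 178.5)² / 178.5 = 1.3459
  white: (85 − 89.25)² / 89.25 = 0.2024
χ² = 1.4181 + 1.3459 + 0.2024 = 2.9664 ≈ 2.966
Degrees of freedom = 3 − 1 = 2; critical value at α = 0.05 is 5.991.
Since 2.966 < 5.991, we fail to reject the null hypothesis — the data are consistent with the 1:2:1 ratio.

2.966; consistent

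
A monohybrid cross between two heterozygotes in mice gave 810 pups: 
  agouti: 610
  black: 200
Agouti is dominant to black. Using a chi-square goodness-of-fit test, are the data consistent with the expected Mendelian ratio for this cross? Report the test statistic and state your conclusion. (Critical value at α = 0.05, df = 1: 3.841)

For a monohybrid cross between heterozygotes with complete dominance, the expected phenotypic ratio is 3:1.
The 3:1 ratio has 4 parts, so with N = 810 the expected counts are:
  agouti: 810 × 3/4 = 607.5
  black: 810 × 1/4 = 202.5
χ² = Σ (O − E)² / E
  agouti: (610 − 607.5)² / 607.5 = 0.0103
  black: (200 − 202.5)² / 202.5 = 0.0309
χ² = 0.0103 + 0.0309 = 0.0412 ≈ 0.041
Degrees of freedom = 2 − 1 = 1; critical value at α = 0.05 is 3.841.
Since 0.041 < 3.841, we fail to reject the null hypothesis — the data are consistent with the 3:1 ratio.

0.041; consistent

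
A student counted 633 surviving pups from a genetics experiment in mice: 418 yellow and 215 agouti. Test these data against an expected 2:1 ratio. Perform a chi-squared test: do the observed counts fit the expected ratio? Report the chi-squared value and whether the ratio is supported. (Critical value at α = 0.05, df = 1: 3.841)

The 2:1 ratio has 3 parts, so with N = 633 the expected counts are:
  yellow: 633 × 2/3 = 422
  agouti: 633 × 1/3 = 211
χ² = Σ (O − E)² / E
  yellow: (418 − 422)² / 422 = 0.0379
  agouti: (215 − 211)² / 211 = 0.0758
χ² = 0.0379 + 0.0758 = 0.1137 ≈ 0.114
Degrees of freedom = 2 − 1 = 1; critical value at α = 0.05 is 3.841.
Since 0.114 < 3.841, we fail to reject the null hypothesis — the data are consistent with the 2:1 ratio.

0.114; consistent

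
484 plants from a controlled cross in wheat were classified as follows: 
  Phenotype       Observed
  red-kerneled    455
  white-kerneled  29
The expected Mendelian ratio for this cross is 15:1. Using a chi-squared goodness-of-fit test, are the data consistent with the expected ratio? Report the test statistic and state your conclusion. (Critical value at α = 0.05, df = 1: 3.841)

Total ratio parts = 16. Expected numbers out of 484:
  red-kerneled: 484 × 15/16 = 453.75
  white-kerneled: 484 × 1/16 = 30.25
χ² = Σ (O − E)² / E
  red-kerneled: (455 − 453.75)² / 453.75 = 0.0034
  white-kerneled: (29 − 30.25)² / 30.25 = 0.0517
χ² = 0.0034 + 0.0517 = 0.0551 ≈ 0.055
Degrees of freedom = 2 − 1 = 1; critical value at α = 0.05 is 3.841.
Since 0.055 < 3.841, we fail to reject the null hypothesis — the data are consistent with the 15:1 ratio.

0.055; consistent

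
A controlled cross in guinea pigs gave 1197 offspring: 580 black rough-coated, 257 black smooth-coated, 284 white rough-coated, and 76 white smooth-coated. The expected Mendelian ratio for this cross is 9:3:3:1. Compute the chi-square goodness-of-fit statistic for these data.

Total ratio parts = 16. Expected numbers out of 1197:
  black rough-coated: 1197 × 9/16 = 673.3125
  black smooth-coated: 1197 × 3/16 = 224.4375
  white rough-coated: 1197 × 3/16 = 224.4375
  white smooth-coated: 1197 × 1/16 = 74.8125
χ² = Σ (O − E)² / E
  black rough-coated: (580 − 673.3125)² / 673.3125 = 12.9319
  black smooth-coated: (257 − 224.4375)² / 224.4375 = 4.7243
  white rough-coated: (284 − 224.4375)² / 224.4375 = 15.8070
  white smooth-coated: (76 − 74.8125)² / 74.8125 = 0.0188
χ² = 12.9319 + 4.7243 + 15.8070 + 0.0188 = 33.482

33.482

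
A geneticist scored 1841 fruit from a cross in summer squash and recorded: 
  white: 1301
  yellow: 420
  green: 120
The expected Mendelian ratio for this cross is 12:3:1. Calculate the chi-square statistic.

Total ratio parts = 16. Expected numbers out of 1841:
  white: 1841 × 12/16 = 1380.75
  yellow: 1841 × 3/16 = 345.1875
  green: 1841 × 1/16 = 115.0625
χ² = Σ (O − E)² / E
  white: (1301 − 1380.75)² / 1380.75 = 4.6062
  yellow: (420 − 345.1875)² / 345.1875 = 16.2141
  green: (120 − 115.0625)² / 115.0625 = 0.2119
χ² = 4.6062 + 16.2141 + 0.2119 = 21.0322 ≈ 21.032

21.032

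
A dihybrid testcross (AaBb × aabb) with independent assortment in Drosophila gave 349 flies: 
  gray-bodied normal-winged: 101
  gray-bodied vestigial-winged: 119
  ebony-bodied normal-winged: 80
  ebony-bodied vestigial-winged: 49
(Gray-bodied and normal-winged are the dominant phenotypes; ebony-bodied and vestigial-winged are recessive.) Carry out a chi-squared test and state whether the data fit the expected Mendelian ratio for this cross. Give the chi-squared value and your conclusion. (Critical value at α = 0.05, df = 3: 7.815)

A dihybrid testcross with independent assortment gives a 1:1:1:1 ratio.
The 1:1:1:1 ratio has 4 parts, so with N = 349 the expected counts are:
  gray-bodied normal-winged: 349 × 1/4 = 87.25
  gray-bodied vestigial-winged: 349 × 1/4 = 87.25
  ebony-bodied normal-winged: 349 × 1/4 = 87.25
  ebony-bodied vestigial-winged: 349 × 1/4 = 87.25
χ² = Σ (O − E)² / E
  gray-bodied normal-winged: (101 − 87.25)² / 87.25 = 2.1669
  gray-bodied vestigial-winged: (119 − 87.25)² / 87.25 = 11.5537
  ebony-bodied normal-winged: (80 − 87.25)² / 87.25 = 0.6024
  ebony-bodied vestigial-winged: (49 − 87.25)² / 87.25 = 16.7686
χ² = 2.1669 + 11.5537 + 0.6024 + 16.7686 = 31.0916 ≈ 31.092
Degrees of freedom = 4 − 1 = 3; critical value at α = 0.05 is 7.815.
Since 31.092 > 7.815, we reject the null hypothesis — the data do not fit the 1:1:1:1 ratio.

31.092; not consistent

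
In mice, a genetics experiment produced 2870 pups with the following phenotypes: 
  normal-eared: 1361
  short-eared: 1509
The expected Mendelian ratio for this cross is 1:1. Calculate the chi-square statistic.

7.632

The 1:1 ratio has 2 parts, so with N = 2870 the expected counts are:
  normal-eared: 2870 × 1/2 = 1435
  short-eared: 2870 × 1/2 = 1435
χ² = Σ (O − E)² / E
  normal-eared: (1361 − 1435)² / 1435 = 3.8160
  short-eared: (1509 − 1435)² / 1435 = 3.8160
χ² = 3.8160 + 3.8160 = 7.632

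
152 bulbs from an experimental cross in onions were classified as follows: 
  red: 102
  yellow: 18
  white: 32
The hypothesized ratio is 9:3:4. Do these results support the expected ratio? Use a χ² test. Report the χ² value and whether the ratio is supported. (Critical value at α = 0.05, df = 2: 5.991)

Expected counts for N = 152 under a 9:3:4 ratio (total parts = 16):
  red: 152 × 9/16 = 85.5
  yellow: 152 × 3/16 = 28.5
  white: 152 × 4/16 = 38
χ² = Σ (O − E)² / E
  red: (102 − 85.5)² / 85.5 = 3.1842
  yellow: (18 − 28.5)² / 28.5 = 3.8684
  white: (32 − 38)² / 38 = 0.9474
χ² = 3.1842 + 3.8684 + 0.9474 = 8.000
Degrees of freedom = 3 − 1 = 2; critical value at α = 0.05 is 5.991.
Since 8.000 > 5.991, we reject the null hypothesis — the data do not fit the 9:3:4 ratio.

8.000; not consistent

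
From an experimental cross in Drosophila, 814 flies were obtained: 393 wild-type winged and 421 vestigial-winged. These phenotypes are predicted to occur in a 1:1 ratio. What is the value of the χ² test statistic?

Total ratio parts = 2. Expected numbers out of 814:
  wild-type winged: 814 × 1/2 = 407
  vestigial-winged: 814 × 1/2 = 407
χ² = Σ (O − E)² / E
  wild-type winged: (393 − 407)² / 407 = 0.4816
  vestigial-winged: (421 − 407)² / 407 = 0.4816
χ² = 0.4816 + 0.4816 = 0.9632 ≈ 0.963

0.963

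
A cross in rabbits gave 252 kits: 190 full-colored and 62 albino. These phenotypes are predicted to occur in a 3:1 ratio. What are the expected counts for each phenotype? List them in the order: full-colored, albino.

189, 63

Total ratio parts = 4. Expected numbers out of 252:
  full-colored: 252 × 3/4 = 189
  albino: 252 × 1/4 = 63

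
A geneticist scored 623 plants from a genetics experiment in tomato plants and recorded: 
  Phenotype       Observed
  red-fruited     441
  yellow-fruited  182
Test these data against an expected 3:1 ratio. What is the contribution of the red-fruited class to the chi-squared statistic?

1.475

Total ratio parts = 4. Expected numbers out of 623:
  red-fruited: 623 × 3/4 = 467.25
  yellow-fruited: 623 × 1/4 = 155.75
Contribution of red-fruited: (441 − 467.25)² / 467.25 = 1.4747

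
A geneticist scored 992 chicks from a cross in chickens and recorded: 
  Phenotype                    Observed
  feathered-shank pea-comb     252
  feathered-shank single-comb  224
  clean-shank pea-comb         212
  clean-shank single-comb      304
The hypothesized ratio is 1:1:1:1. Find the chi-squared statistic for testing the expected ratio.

The 1:1:1:1 ratio has 4 parts, so with N = 992 the expected counts are:
  feathered-shank pea-comb: 992 × 1/4 = 248
  feathered-shank single-comb: 992 × 1/4 = 248
  clean-shank pea-comb: 992 × 1/4 = 248
  clean-shank single-comb: 992 × 1/4 = 248
χ² = Σ (O − E)² / E
  feathered-shank pea-comb: (252 − 248)² / 248 = 0.0645
  feathered-shank single-comb: (224 − 248)² / 248 = 2.3226
  clean-shank pea-comb: (212 − 248)² / 248 = 5.2258
  clean-shank single-comb: (304 − 248)² / 248 = 12.6452
χ² = 0.0645 + 2.3226 + 5.2258 + 12.6452 = 20.2581 ≈ 20.258

20.258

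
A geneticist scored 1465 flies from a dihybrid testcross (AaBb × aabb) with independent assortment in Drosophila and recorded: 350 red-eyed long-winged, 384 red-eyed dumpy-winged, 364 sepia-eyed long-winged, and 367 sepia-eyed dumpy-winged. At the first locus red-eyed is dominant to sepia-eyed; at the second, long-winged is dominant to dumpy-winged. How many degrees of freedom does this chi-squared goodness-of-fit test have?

3

A dihybrid testcross with independent assortment gives a 1:1:1:1 ratio.
A goodness-of-fit test with 4 phenotype classes has df = 4 − 1 = 3.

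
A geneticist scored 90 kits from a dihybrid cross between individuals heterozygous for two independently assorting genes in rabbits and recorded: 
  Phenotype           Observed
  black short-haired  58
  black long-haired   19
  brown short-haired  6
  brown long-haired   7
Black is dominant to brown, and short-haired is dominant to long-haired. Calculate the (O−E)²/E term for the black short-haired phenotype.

1.074

A dihybrid F₂ with independent assortment and complete dominance at both loci gives a 9:3:3:1 phenotypic ratio.
The 9:3:3:1 ratio has 16 parts, so with N = 90 the expected counts are:
  black short-haired: 90 × 9/16 = 50.625
  black long-haired: 90 × 3/16 = 16.875
  brown short-haired: 90 × 3/16 = 16.875
  brown long-haired: 90 × 1/16 = 5.625
Contribution of black short-haired: (58 − 50.625)² / 50.625 = 1.0744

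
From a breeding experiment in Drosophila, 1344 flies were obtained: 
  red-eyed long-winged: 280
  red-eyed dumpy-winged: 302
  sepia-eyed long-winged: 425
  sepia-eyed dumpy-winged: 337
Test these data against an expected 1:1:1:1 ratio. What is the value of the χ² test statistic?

36.351

Expected counts for N = 1344 under a 1:1:1:1 ratio (total parts = 4):
  red-eyed long-winged: 1344 × 1/4 = 336
  red-eyed dumpy-winged: 1344 × 1/4 = 336
  sepia-eyed long-winged: 1344 × 1/4 = 336
  sepia-eyed dumpy-winged: 1344 × 1/4 = 336
χ² = Σ (O − E)² / E
  red-eyed long-winged: (280 − 336)² / 336 = 9.3333
  red-eyed dumpy-winged: (302 − 336)² / 336 = 3.4405
  sepia-eyed long-winged: (425 − 336)² / 336 = 23.5744
  sepia-eyed dumpy-winged: (337 − 336)² / 336 = 0.0030
χ² = 9.3333 + 3.4405 + 23.5744 + 0.0030 = 36.3512 ≈ 36.351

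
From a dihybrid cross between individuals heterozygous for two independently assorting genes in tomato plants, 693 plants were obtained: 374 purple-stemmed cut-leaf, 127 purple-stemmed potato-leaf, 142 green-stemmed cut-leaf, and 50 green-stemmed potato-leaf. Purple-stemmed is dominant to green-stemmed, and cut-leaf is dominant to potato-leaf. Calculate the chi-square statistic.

2.860

A dihybrid F₂ with independent assortment and complete dominance at both loci gives a 9:3:3:1 phenotypic ratio.
Total ratio parts = 16. Expected numbers out of 693:
  purple-stemmed cut-leaf: 693 × 9/16 = 389.8125
  purple-stemmed potato-leaf: 693 × 3/16 = 129.9375
  green-stemmed cut-leaf: 693 × 3/16 = 129.9375
  green-stemmed potato-leaf: 693 × 1/16 = 43.3125
χ² = Σ (O − E)² / E
  purple-stemmed cut-leaf: (374 − 389.8125)² / 389.8125 = 0.6414
  purple-stemmed potato-leaf: (127 − 129.9375)² / 129.9375 = 0.0664
  green-stemmed cut-leaf: (142 − 129.9375)² / 129.9375 = 1.1198
  green-stemmed potato-leaf: (50 − 43.3125)² / 43.3125 = 1.0326
χ² = 0.6414 + 0.0664 + 1.1198 + 1.0326 = 2.8602 ≈ 2.860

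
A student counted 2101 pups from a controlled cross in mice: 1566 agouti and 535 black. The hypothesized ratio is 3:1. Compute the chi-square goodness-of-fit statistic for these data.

0.241

Expected counts for N = 2101 under a 3:1 ratio (total parts = 4):
  agouti: 2101 × 3/4 = 1575.75
  black: 2101 × 1/4 = 525.25
χ² = Σ (O − E)² / E
  agouti: (1566 − 1575.75)² / 1575.75 = 0.0603
  black: (535 − 525.25)² / 525.25 = 0.1810
χ² = 0.0603 + 0.1810 = 0.2413 ≈ 0.241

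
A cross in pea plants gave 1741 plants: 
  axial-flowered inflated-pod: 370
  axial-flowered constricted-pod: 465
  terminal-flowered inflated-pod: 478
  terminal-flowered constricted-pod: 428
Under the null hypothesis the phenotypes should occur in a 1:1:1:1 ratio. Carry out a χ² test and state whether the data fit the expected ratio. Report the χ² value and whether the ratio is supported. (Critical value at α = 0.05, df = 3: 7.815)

The 1:1:1:1 ratio has 4 parts, so with N = 1741 the expected counts are:
  axial-flowered inflated-pod: 1741 × 1/4 = 435.25
  axial-flowered constricted-pod: 1741 × 1/4 = 435.25
  terminal-flowered inflated-pod: 1741 × 1/4 = 435.25
  terminal-flowered constricted-pod: 1741 × 1/4 = 435.25
χ² = Σ (O − E)² / E
  axial-flowered inflated-pod: (370 − 435.25)² / 435.25 = 9.7819
  axial-flowered constricted-pod: (465 − 435.25)² / 435.25 = 2.0335
  terminal-flowered inflated-pod: (478 − 435.25)² / 435.25 = 4.1989
  terminal-flowered constricted-pod: (428 − 435.25)² / 435.25 = 0.1208
χ² = 9.7819 + 2.0335 + 4.1989 + 0.1208 = 16.1351 ≈ 16.135
Degrees of freedom = 4 − 1 = 3; critical value at α = 0.05 is 7.815.
Since 16.135 > 7.815, we reject the null hypothesis — the data do not fit the 1:1:1:1 ratio.

16.135; not consistent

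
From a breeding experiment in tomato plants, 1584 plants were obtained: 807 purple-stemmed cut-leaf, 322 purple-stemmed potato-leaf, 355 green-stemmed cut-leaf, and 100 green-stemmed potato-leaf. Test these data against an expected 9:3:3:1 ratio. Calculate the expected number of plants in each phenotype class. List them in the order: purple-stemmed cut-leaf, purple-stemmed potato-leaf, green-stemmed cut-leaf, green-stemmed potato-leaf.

891, 297, 297, 99

The 9:3:3:1 ratio has 16 parts, so with N = 1584 the expected counts are:
  purple-stemmed cut-leaf: 1584 × 9/16 = 891
  purple-stemmed potato-leaf: 1584 × 3/16 = 297
  green-stemmed cut-leaf: 1584 × 3/16 = 297
  green-stemmed potato-leaf: 1584 × 1/16 = 99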